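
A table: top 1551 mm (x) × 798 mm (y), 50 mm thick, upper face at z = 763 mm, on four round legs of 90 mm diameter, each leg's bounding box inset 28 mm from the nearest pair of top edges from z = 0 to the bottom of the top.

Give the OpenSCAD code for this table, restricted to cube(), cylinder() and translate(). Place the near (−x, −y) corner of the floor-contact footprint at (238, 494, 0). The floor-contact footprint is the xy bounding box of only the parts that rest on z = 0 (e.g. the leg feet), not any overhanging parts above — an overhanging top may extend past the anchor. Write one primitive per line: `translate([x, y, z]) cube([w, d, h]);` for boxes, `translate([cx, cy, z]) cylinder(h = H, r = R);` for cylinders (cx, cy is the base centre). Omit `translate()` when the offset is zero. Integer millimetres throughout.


translate([210, 466, 713]) cube([1551, 798, 50]);
translate([283, 539, 0]) cylinder(h = 713, r = 45);
translate([1688, 539, 0]) cylinder(h = 713, r = 45);
translate([283, 1191, 0]) cylinder(h = 713, r = 45);
translate([1688, 1191, 0]) cylinder(h = 713, r = 45);


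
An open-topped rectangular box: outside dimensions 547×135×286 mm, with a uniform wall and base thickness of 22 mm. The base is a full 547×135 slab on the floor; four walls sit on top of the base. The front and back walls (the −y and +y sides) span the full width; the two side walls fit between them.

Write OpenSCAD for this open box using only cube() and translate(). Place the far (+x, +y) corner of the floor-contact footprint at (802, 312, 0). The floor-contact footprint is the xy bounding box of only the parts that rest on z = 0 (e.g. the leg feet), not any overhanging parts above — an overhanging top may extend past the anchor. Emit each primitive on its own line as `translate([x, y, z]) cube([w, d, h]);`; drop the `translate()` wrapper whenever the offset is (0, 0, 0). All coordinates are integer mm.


translate([255, 177, 0]) cube([547, 135, 22]);
translate([255, 177, 22]) cube([547, 22, 264]);
translate([255, 290, 22]) cube([547, 22, 264]);
translate([255, 199, 22]) cube([22, 91, 264]);
translate([780, 199, 22]) cube([22, 91, 264]);


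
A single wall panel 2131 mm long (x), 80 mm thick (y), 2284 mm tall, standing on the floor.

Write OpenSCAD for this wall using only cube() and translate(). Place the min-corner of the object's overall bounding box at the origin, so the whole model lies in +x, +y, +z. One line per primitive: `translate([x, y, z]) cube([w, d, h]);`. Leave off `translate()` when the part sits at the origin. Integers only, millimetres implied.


cube([2131, 80, 2284]);


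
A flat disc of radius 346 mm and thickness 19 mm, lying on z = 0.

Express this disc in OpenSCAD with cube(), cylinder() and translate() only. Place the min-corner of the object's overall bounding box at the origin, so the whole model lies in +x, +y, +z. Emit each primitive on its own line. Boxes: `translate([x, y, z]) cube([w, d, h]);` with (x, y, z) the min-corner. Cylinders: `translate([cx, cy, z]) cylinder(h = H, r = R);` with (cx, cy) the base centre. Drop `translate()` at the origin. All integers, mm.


translate([346, 346, 0]) cylinder(h = 19, r = 346);


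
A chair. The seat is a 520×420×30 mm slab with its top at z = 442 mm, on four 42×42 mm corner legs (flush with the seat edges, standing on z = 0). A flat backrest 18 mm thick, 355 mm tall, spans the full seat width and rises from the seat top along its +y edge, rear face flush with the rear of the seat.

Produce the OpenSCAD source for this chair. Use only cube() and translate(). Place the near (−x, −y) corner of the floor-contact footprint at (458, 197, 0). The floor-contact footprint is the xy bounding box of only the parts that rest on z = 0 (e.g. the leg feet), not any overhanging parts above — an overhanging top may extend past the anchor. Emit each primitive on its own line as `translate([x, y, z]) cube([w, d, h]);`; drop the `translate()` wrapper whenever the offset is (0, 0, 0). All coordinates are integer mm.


translate([458, 197, 412]) cube([520, 420, 30]);
translate([458, 197, 0]) cube([42, 42, 412]);
translate([936, 197, 0]) cube([42, 42, 412]);
translate([458, 575, 0]) cube([42, 42, 412]);
translate([936, 575, 0]) cube([42, 42, 412]);
translate([458, 599, 442]) cube([520, 18, 355]);


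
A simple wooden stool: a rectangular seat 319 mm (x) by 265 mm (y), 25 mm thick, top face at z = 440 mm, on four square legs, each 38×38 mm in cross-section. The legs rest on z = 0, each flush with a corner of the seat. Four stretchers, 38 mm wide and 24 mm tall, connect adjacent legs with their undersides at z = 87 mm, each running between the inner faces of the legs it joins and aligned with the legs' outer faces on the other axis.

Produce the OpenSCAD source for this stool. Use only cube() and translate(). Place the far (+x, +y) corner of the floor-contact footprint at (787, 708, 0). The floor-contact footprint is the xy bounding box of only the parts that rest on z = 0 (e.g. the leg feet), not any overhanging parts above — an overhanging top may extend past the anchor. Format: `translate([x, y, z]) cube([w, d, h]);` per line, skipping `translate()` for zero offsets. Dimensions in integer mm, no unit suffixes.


translate([468, 443, 415]) cube([319, 265, 25]);
translate([468, 443, 0]) cube([38, 38, 415]);
translate([749, 443, 0]) cube([38, 38, 415]);
translate([468, 670, 0]) cube([38, 38, 415]);
translate([749, 670, 0]) cube([38, 38, 415]);
translate([506, 443, 87]) cube([243, 38, 24]);
translate([506, 670, 87]) cube([243, 38, 24]);
translate([468, 481, 87]) cube([38, 189, 24]);
translate([749, 481, 87]) cube([38, 189, 24]);


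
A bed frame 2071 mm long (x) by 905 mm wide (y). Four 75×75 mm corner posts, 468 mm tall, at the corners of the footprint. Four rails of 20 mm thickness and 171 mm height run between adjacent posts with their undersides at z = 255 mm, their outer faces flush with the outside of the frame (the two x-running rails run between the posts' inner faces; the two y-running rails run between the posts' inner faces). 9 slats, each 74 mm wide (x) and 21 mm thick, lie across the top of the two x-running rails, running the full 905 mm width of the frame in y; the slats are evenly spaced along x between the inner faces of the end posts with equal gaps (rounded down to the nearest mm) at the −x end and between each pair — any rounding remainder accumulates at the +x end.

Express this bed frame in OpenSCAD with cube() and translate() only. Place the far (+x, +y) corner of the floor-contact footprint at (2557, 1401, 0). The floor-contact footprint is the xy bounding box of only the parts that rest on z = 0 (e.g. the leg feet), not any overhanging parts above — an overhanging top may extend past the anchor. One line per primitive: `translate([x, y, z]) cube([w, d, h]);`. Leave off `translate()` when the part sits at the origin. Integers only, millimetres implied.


// slat z = rail_z + rail_h = 255 + 171 = 426
// slat gap = ⌊(1921 − 9·74) / 10⌋ = 125
translate([486, 496, 0]) cube([75, 75, 468]);
translate([486, 1326, 0]) cube([75, 75, 468]);
translate([2482, 496, 0]) cube([75, 75, 468]);
translate([2482, 1326, 0]) cube([75, 75, 468]);
translate([561, 496, 255]) cube([1921, 20, 171]);
translate([561, 1381, 255]) cube([1921, 20, 171]);
translate([486, 571, 255]) cube([20, 755, 171]);
translate([2537, 571, 255]) cube([20, 755, 171]);
translate([686, 496, 426]) cube([74, 905, 21]);
translate([885, 496, 426]) cube([74, 905, 21]);
translate([1084, 496, 426]) cube([74, 905, 21]);
translate([1283, 496, 426]) cube([74, 905, 21]);
translate([1482, 496, 426]) cube([74, 905, 21]);
translate([1681, 496, 426]) cube([74, 905, 21]);
translate([1880, 496, 426]) cube([74, 905, 21]);
translate([2079, 496, 426]) cube([74, 905, 21]);
translate([2278, 496, 426]) cube([74, 905, 21]);


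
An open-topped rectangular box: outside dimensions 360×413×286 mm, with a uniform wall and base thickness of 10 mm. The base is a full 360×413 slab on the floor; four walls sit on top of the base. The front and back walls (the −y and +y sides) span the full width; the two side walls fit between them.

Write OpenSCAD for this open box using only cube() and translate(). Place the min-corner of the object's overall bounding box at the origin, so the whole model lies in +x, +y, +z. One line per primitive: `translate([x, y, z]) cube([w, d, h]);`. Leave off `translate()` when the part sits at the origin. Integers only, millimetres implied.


cube([360, 413, 10]);
translate([0, 0, 10]) cube([360, 10, 276]);
translate([0, 403, 10]) cube([360, 10, 276]);
translate([0, 10, 10]) cube([10, 393, 276]);
translate([350, 10, 10]) cube([10, 393, 276]);


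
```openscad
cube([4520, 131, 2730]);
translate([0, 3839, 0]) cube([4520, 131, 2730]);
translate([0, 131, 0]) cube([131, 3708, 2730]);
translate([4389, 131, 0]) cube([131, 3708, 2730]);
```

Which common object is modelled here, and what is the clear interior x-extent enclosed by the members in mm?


A house (or room) frame. The interior width is 4258 mm.

Four 2730 mm walls enclosing a rectangle with no floor or roof — a room or house frame. Outside width is 4520 mm and wall thickness is 131 mm, so the interior width is 4520 − 2 × 131 = 4258 mm.


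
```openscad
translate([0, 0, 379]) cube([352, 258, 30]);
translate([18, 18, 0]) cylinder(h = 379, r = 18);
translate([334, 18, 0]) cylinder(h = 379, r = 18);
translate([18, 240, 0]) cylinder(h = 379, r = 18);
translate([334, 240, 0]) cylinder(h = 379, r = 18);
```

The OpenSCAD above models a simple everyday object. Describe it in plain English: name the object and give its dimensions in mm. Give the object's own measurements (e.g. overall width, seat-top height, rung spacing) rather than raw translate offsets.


A simple wooden stool: a rectangular seat 352 mm (x) by 258 mm (y), 30 mm thick, top face at z = 409 mm, on four round legs, each 36 mm in diameter. The legs rest on z = 0, each leg's axis is inset half a diameter from the nearest pair of seat edges (so the leg's bounding box is flush with the corner).


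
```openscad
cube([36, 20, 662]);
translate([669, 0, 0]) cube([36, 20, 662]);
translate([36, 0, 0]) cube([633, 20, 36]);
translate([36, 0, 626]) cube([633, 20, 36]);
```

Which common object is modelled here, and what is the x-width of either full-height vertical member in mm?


A picture frame. The border width is 36 mm.

Four thin pieces enclosing a rectangular opening — a picture frame. The two full-height stiles are 662 mm tall; the top rail sits at z = 626 and is 36 mm tall, so the border above the opening is 662 − 626 = 36 mm, matching the stile x-width.


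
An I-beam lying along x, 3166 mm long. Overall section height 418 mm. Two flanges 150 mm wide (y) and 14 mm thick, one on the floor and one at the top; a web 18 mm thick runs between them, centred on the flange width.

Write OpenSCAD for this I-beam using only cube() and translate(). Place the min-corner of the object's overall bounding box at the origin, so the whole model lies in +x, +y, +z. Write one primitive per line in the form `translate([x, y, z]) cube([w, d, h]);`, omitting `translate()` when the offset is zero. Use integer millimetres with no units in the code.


cube([3166, 150, 14]);
translate([0, 66, 14]) cube([3166, 18, 390]);
translate([0, 0, 404]) cube([3166, 150, 14]);


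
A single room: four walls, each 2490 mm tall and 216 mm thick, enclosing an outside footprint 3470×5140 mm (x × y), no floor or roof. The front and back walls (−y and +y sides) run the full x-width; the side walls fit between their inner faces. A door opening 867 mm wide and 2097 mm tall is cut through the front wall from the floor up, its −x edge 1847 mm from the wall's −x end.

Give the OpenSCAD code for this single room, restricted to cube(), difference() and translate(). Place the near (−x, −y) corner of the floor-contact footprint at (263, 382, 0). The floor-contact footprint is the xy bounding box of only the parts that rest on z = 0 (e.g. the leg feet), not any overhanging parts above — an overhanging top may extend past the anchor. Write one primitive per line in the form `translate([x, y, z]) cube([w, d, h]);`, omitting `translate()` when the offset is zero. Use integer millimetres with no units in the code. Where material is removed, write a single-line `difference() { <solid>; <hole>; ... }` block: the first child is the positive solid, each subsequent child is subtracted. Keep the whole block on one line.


difference() { translate([263, 382, 0]) cube([3470, 216, 2490]); translate([2110, 382, 0]) cube([867, 216, 2097]); }
translate([263, 5306, 0]) cube([3470, 216, 2490]);
translate([263, 598, 0]) cube([216, 4708, 2490]);
translate([3517, 598, 0]) cube([216, 4708, 2490]);


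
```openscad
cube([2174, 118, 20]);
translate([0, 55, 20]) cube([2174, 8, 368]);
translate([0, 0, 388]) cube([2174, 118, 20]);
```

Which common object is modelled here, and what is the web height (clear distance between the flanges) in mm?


An I-beam. The web height is 368 mm.

Two wide flanges with a thin centred web — an I-beam. Overall 408 mm minus two 20 mm flanges gives a web of 408 − 2·20 = 368 mm.


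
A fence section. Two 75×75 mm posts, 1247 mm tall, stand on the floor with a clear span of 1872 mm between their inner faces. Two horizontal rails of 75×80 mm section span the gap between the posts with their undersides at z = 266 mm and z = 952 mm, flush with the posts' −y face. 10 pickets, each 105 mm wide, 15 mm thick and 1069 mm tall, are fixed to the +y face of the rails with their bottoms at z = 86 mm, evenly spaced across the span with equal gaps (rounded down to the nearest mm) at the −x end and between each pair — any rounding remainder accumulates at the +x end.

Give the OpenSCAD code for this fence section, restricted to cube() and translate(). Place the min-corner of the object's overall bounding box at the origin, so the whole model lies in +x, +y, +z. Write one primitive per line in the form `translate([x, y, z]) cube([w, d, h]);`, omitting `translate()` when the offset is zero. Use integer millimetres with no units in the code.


cube([75, 75, 1247]);
translate([1947, 0, 0]) cube([75, 75, 1247]);
translate([75, 0, 266]) cube([1872, 75, 80]);
translate([75, 0, 952]) cube([1872, 75, 80]);
translate([149, 75, 86]) cube([105, 15, 1069]);
translate([328, 75, 86]) cube([105, 15, 1069]);
translate([507, 75, 86]) cube([105, 15, 1069]);
translate([686, 75, 86]) cube([105, 15, 1069]);
translate([865, 75, 86]) cube([105, 15, 1069]);
translate([1044, 75, 86]) cube([105, 15, 1069]);
translate([1223, 75, 86]) cube([105, 15, 1069]);
translate([1402, 75, 86]) cube([105, 15, 1069]);
translate([1581, 75, 86]) cube([105, 15, 1069]);
translate([1760, 75, 86]) cube([105, 15, 1069]);


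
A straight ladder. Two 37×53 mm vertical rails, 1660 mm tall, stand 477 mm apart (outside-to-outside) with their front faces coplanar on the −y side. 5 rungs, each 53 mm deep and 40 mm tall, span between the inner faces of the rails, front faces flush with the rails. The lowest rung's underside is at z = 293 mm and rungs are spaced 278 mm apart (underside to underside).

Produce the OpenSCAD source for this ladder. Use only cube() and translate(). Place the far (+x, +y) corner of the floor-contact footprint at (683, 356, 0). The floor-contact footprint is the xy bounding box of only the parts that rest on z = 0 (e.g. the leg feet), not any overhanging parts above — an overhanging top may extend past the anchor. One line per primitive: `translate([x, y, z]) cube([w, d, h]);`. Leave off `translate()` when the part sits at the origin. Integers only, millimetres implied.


translate([206, 303, 0]) cube([37, 53, 1660]);
translate([646, 303, 0]) cube([37, 53, 1660]);
translate([243, 303, 293]) cube([403, 53, 40]);
translate([243, 303, 571]) cube([403, 53, 40]);
translate([243, 303, 849]) cube([403, 53, 40]);
translate([243, 303, 1127]) cube([403, 53, 40]);
translate([243, 303, 1405]) cube([403, 53, 40]);


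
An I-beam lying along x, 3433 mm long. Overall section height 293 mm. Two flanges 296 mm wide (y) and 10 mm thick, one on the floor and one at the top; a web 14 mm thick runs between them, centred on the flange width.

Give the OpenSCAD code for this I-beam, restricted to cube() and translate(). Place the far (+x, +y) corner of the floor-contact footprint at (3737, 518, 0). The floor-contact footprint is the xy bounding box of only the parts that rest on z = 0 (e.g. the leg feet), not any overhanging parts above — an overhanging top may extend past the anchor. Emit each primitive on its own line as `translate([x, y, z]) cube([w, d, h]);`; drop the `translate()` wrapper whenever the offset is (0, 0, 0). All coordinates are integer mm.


translate([304, 222, 0]) cube([3433, 296, 10]);
translate([304, 363, 10]) cube([3433, 14, 273]);
translate([304, 222, 283]) cube([3433, 296, 10]);


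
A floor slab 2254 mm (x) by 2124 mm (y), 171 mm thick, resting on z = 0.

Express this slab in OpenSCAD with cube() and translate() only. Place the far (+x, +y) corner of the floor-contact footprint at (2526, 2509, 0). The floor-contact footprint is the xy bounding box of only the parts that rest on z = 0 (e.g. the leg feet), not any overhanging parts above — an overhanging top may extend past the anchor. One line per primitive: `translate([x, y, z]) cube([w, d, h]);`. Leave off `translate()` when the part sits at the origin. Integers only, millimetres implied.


translate([272, 385, 0]) cube([2254, 2124, 171]);


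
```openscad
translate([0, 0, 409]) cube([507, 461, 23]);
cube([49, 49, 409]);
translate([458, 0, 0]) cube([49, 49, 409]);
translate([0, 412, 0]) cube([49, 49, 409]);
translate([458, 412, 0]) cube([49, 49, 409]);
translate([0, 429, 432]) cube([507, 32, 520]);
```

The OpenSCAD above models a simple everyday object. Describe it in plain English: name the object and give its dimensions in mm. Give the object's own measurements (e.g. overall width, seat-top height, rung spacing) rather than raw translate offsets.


A chair. The seat is a 507×461×23 mm slab with its top at z = 432 mm, on four 49×49 mm corner legs (flush with the seat edges, standing on z = 0). A flat backrest 32 mm thick, 520 mm tall, spans the full seat width and rises from the seat top along its +y edge, rear face flush with the rear of the seat.


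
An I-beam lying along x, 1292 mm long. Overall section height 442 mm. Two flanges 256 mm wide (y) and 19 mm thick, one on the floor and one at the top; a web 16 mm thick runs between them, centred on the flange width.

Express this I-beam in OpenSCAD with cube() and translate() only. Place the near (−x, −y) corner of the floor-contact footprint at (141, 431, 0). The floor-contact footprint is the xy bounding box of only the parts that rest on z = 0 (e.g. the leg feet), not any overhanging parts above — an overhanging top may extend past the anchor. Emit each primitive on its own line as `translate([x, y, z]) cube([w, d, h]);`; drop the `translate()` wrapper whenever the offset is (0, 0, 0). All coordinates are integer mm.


translate([141, 431, 0]) cube([1292, 256, 19]);
translate([141, 551, 19]) cube([1292, 16, 404]);
translate([141, 431, 423]) cube([1292, 256, 19]);


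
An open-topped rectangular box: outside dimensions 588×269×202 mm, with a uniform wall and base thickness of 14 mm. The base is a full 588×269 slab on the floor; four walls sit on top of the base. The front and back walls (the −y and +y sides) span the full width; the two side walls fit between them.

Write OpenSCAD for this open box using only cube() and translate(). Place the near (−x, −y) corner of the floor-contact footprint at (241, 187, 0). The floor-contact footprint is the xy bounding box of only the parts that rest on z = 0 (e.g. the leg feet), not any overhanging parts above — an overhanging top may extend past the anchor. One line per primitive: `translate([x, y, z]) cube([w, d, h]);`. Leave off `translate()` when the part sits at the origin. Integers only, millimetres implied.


translate([241, 187, 0]) cube([588, 269, 14]);
translate([241, 187, 14]) cube([588, 14, 188]);
translate([241, 442, 14]) cube([588, 14, 188]);
translate([241, 201, 14]) cube([14, 241, 188]);
translate([815, 201, 14]) cube([14, 241, 188]);


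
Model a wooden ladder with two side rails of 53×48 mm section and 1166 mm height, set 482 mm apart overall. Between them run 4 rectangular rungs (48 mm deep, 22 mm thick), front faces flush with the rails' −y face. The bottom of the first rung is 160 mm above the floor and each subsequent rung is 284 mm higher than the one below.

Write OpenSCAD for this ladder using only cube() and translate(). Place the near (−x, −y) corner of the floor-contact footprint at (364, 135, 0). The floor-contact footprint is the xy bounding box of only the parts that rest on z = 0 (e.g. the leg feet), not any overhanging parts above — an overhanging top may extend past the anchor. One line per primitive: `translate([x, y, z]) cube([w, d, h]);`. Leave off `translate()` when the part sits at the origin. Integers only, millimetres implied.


translate([364, 135, 0]) cube([53, 48, 1166]);
translate([793, 135, 0]) cube([53, 48, 1166]);
translate([417, 135, 160]) cube([376, 48, 22]);
translate([417, 135, 444]) cube([376, 48, 22]);
translate([417, 135, 728]) cube([376, 48, 22]);
translate([417, 135, 1012]) cube([376, 48, 22]);


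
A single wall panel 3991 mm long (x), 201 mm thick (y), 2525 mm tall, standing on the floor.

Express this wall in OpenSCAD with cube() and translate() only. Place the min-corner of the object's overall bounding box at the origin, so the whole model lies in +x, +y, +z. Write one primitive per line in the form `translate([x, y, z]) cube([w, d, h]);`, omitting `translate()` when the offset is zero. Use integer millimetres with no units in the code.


cube([3991, 201, 2525]);


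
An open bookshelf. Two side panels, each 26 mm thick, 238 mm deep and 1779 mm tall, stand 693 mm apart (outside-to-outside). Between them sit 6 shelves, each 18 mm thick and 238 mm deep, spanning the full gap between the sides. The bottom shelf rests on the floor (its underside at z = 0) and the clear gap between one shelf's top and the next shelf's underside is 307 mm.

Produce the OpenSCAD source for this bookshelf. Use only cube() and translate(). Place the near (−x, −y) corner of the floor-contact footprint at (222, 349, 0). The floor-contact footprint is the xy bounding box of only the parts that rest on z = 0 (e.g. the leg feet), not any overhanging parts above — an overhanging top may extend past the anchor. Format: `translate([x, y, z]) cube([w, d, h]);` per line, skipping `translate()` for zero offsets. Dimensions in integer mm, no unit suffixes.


translate([222, 349, 0]) cube([26, 238, 1779]);
translate([889, 349, 0]) cube([26, 238, 1779]);
translate([248, 349, 0]) cube([641, 238, 18]);
translate([248, 349, 325]) cube([641, 238, 18]);
translate([248, 349, 650]) cube([641, 238, 18]);
translate([248, 349, 975]) cube([641, 238, 18]);
translate([248, 349, 1300]) cube([641, 238, 18]);
translate([248, 349, 1625]) cube([641, 238, 18]);


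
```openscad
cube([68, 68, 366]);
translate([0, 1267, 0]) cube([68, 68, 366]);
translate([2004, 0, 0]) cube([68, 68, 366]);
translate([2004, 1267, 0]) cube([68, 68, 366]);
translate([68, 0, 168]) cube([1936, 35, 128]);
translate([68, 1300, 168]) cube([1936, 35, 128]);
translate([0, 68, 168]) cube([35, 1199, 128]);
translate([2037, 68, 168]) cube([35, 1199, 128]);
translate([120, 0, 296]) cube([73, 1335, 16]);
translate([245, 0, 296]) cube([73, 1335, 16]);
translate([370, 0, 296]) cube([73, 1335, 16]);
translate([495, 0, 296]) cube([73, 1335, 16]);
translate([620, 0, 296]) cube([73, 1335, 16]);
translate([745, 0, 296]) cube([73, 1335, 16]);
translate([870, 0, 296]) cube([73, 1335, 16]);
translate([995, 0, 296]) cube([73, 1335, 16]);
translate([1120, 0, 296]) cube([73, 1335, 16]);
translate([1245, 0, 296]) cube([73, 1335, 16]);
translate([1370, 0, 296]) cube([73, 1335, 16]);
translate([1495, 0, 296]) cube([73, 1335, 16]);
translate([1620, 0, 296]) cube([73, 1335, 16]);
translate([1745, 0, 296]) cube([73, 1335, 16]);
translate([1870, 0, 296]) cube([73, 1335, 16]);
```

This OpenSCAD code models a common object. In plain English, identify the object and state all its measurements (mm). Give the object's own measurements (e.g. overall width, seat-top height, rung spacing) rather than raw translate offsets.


A bed frame 2072 mm long (x) by 1335 mm wide (y). Four 68×68 mm corner posts, 366 mm tall, at the corners of the footprint. Four rails of 35 mm thickness and 128 mm height run between adjacent posts with their undersides at z = 168 mm, their outer faces flush with the outside of the frame (the two x-running rails run between the posts' inner faces; the two y-running rails run between the posts' inner faces). 15 slats, each 73 mm wide (x) and 16 mm thick, lie across the top of the two x-running rails, running the full 1335 mm width of the frame in y; along x they sit between the end posts with a 52 mm gap after the −x posts and between neighbouring slats, leaving 61 mm before the +x posts.


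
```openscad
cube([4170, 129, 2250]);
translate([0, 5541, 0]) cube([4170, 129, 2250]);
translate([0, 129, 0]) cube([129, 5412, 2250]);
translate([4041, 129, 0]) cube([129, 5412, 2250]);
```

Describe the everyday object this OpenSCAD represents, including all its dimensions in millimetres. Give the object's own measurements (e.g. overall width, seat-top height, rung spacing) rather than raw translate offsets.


The wall frame of a small rectangular building: four walls, each 2250 mm tall and 129 mm thick, enclosing a footprint 4170 mm (x) by 5670 mm (y) outside-to-outside, with no floor or roof. The front and back walls (the −y and +y sides) span the full width; the two side walls fit between them.


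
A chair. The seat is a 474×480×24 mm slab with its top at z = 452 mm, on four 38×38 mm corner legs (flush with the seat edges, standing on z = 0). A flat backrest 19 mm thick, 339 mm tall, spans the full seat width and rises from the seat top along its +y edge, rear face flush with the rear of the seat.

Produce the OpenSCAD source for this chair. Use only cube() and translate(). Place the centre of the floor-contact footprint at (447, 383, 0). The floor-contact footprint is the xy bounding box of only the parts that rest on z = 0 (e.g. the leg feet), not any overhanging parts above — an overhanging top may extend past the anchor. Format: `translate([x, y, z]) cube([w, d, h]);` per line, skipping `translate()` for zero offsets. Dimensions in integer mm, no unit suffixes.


translate([210, 143, 428]) cube([474, 480, 24]);
translate([210, 143, 0]) cube([38, 38, 428]);
translate([646, 143, 0]) cube([38, 38, 428]);
translate([210, 585, 0]) cube([38, 38, 428]);
translate([646, 585, 0]) cube([38, 38, 428]);
translate([210, 604, 452]) cube([474, 19, 339]);


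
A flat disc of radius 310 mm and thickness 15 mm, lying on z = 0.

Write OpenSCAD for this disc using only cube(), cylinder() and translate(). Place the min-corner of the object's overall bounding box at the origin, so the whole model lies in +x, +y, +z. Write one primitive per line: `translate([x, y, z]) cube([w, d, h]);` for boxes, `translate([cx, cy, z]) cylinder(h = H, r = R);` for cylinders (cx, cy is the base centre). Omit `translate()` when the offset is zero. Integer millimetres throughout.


translate([310, 310, 0]) cylinder(h = 15, r = 310);


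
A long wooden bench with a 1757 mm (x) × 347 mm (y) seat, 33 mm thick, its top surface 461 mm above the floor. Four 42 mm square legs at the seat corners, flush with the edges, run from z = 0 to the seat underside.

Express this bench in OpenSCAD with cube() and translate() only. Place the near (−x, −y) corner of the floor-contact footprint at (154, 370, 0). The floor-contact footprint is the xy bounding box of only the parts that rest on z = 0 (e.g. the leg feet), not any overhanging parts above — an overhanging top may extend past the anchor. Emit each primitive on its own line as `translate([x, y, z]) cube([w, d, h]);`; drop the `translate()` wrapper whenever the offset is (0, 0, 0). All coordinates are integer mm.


// leg_h = 461 − 33 = 428
translate([154, 370, 428]) cube([1757, 347, 33]);
translate([154, 370, 0]) cube([42, 42, 428]);
translate([154, 675, 0]) cube([42, 42, 428]);
translate([1869, 370, 0]) cube([42, 42, 428]);
translate([1869, 675, 0]) cube([42, 42, 428]);


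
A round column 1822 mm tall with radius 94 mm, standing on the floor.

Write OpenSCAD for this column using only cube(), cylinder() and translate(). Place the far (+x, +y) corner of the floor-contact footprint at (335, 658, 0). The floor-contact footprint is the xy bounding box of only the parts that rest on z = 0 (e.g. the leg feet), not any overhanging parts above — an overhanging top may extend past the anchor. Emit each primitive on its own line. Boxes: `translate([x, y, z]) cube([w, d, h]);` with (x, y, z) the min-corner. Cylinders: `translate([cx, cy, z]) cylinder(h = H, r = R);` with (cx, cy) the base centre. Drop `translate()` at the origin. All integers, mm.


translate([241, 564, 0]) cylinder(h = 1822, r = 94);


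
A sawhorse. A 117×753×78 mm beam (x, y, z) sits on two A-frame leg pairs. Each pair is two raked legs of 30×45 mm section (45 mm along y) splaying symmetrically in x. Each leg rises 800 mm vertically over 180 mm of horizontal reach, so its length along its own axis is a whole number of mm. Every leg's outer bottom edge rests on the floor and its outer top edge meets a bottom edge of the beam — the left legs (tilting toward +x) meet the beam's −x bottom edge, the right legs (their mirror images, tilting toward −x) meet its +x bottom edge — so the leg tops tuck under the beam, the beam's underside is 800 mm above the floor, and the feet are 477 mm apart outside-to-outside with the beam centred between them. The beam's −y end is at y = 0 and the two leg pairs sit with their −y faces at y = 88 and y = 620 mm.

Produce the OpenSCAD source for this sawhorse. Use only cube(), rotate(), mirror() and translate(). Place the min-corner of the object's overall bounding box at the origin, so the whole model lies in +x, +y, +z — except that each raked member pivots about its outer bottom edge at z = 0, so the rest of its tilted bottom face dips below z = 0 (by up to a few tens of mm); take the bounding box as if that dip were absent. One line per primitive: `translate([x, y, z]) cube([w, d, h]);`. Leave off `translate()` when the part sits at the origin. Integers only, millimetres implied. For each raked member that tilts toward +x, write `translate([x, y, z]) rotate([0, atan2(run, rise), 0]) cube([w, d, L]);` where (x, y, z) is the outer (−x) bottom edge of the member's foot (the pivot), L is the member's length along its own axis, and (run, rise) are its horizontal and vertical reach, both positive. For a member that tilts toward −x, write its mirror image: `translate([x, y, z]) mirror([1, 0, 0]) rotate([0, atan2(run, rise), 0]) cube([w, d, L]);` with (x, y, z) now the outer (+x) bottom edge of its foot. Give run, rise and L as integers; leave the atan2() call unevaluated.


translate([180, 0, 800]) cube([117, 753, 78]);
translate([0, 88, 0]) rotate([0, atan2(180, 800), 0]) cube([30, 45, 820]);
translate([477, 88, 0]) mirror([1, 0, 0]) rotate([0, atan2(180, 800), 0]) cube([30, 45, 820]);
translate([0, 620, 0]) rotate([0, atan2(180, 800), 0]) cube([30, 45, 820]);
translate([477, 620, 0]) mirror([1, 0, 0]) rotate([0, atan2(180, 800), 0]) cube([30, 45, 820]);


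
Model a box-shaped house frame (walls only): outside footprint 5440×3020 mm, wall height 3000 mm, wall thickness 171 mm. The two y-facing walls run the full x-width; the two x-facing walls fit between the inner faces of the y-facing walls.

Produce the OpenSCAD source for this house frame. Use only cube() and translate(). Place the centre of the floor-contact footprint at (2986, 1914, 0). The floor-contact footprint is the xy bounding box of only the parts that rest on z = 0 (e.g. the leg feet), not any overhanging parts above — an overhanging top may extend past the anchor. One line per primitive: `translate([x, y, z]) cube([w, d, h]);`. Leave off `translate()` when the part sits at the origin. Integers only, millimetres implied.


translate([266, 404, 0]) cube([5440, 171, 3000]);
translate([266, 3253, 0]) cube([5440, 171, 3000]);
translate([266, 575, 0]) cube([171, 2678, 3000]);
translate([5535, 575, 0]) cube([171, 2678, 3000]);


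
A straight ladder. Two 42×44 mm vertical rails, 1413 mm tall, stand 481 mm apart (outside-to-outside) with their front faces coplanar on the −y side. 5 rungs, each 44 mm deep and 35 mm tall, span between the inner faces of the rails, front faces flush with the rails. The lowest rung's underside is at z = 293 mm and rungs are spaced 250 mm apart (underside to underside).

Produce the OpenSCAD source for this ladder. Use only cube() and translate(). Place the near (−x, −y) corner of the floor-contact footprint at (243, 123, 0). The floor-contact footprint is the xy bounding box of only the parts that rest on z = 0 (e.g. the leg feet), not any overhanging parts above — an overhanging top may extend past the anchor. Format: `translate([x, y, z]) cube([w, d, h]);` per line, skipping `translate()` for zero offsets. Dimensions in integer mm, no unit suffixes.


translate([243, 123, 0]) cube([42, 44, 1413]);
translate([682, 123, 0]) cube([42, 44, 1413]);
translate([285, 123, 293]) cube([397, 44, 35]);
translate([285, 123, 543]) cube([397, 44, 35]);
translate([285, 123, 793]) cube([397, 44, 35]);
translate([285, 123, 1043]) cube([397, 44, 35]);
translate([285, 123, 1293]) cube([397, 44, 35]);


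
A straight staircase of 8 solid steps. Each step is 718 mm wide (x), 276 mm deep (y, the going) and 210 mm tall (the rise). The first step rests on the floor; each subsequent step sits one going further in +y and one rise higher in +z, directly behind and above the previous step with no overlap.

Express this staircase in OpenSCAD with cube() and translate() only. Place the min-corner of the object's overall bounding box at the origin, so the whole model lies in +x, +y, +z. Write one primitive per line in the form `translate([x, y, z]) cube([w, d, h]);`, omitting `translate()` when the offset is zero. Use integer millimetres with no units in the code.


cube([718, 276, 210]);
translate([0, 276, 210]) cube([718, 276, 210]);
translate([0, 552, 420]) cube([718, 276, 210]);
translate([0, 828, 630]) cube([718, 276, 210]);
translate([0, 1104, 840]) cube([718, 276, 210]);
translate([0, 1380, 1050]) cube([718, 276, 210]);
translate([0, 1656, 1260]) cube([718, 276, 210]);
translate([0, 1932, 1470]) cube([718, 276, 210]);


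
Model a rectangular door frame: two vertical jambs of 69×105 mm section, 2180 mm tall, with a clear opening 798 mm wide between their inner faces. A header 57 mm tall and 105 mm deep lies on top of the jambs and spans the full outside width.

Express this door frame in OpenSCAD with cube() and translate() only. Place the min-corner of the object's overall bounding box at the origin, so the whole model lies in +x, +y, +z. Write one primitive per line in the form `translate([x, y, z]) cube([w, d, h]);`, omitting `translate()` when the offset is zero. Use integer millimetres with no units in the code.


cube([69, 105, 2180]);
translate([867, 0, 0]) cube([69, 105, 2180]);
translate([0, 0, 2180]) cube([936, 105, 57]);


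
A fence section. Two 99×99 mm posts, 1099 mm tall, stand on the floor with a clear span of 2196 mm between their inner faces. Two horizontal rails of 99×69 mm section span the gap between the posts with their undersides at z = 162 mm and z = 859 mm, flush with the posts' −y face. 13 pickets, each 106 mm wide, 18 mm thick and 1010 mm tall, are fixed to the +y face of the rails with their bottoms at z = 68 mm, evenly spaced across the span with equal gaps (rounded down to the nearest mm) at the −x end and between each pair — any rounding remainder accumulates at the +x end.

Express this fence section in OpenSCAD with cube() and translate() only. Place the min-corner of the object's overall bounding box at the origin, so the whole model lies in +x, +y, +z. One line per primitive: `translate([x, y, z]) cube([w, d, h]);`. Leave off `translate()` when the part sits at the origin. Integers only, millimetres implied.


cube([99, 99, 1099]);
translate([2295, 0, 0]) cube([99, 99, 1099]);
translate([99, 0, 162]) cube([2196, 99, 69]);
translate([99, 0, 859]) cube([2196, 99, 69]);
translate([157, 99, 68]) cube([106, 18, 1010]);
translate([321, 99, 68]) cube([106, 18, 1010]);
translate([485, 99, 68]) cube([106, 18, 1010]);
translate([649, 99, 68]) cube([106, 18, 1010]);
translate([813, 99, 68]) cube([106, 18, 1010]);
translate([977, 99, 68]) cube([106, 18, 1010]);
translate([1141, 99, 68]) cube([106, 18, 1010]);
translate([1305, 99, 68]) cube([106, 18, 1010]);
translate([1469, 99, 68]) cube([106, 18, 1010]);
translate([1633, 99, 68]) cube([106, 18, 1010]);
translate([1797, 99, 68]) cube([106, 18, 1010]);
translate([1961, 99, 68]) cube([106, 18, 1010]);
translate([2125, 99, 68]) cube([106, 18, 1010]);


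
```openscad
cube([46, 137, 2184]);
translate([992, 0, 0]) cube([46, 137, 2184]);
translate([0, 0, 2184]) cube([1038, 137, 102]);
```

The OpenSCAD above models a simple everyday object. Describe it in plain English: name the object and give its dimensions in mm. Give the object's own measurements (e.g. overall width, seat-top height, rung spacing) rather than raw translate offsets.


A door frame. The clear opening is 946 mm wide and 2184 mm high. Two 46 mm wide jambs, 137 mm deep, stand either side of the opening from the floor to the top of the opening. A 102 mm thick head sits across the top of both jambs, spanning the full outside width of the frame.


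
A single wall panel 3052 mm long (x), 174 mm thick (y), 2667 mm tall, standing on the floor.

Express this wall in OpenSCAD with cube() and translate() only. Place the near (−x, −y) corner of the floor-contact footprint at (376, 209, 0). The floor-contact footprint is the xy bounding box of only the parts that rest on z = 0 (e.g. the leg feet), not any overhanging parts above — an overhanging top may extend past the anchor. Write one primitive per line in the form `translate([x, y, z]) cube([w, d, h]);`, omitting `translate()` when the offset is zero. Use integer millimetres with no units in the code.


translate([376, 209, 0]) cube([3052, 174, 2667]);


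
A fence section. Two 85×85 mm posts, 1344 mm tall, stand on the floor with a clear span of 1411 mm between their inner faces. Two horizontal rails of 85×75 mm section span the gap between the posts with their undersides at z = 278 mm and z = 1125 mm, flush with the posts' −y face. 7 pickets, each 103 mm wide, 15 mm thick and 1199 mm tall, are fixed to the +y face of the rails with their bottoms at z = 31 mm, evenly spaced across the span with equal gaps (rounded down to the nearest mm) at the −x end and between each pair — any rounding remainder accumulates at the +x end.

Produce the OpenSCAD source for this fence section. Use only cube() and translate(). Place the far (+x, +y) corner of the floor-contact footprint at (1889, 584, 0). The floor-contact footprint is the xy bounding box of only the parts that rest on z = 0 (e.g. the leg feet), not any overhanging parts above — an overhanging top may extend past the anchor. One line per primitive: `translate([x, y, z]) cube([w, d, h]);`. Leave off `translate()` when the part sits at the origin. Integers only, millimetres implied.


translate([308, 499, 0]) cube([85, 85, 1344]);
translate([1804, 499, 0]) cube([85, 85, 1344]);
translate([393, 499, 278]) cube([1411, 85, 75]);
translate([393, 499, 1125]) cube([1411, 85, 75]);
translate([479, 584, 31]) cube([103, 15, 1199]);
translate([668, 584, 31]) cube([103, 15, 1199]);
translate([857, 584, 31]) cube([103, 15, 1199]);
translate([1046, 584, 31]) cube([103, 15, 1199]);
translate([1235, 584, 31]) cube([103, 15, 1199]);
translate([1424, 584, 31]) cube([103, 15, 1199]);
translate([1613, 584, 31]) cube([103, 15, 1199]);
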